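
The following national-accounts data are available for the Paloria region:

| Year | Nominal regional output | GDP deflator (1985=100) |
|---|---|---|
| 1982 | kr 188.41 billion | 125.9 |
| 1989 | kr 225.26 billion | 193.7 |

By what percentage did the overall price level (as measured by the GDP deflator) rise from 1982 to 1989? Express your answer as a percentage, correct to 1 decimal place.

53.9%

Price-level change = 193.7 / 125.9 − 1 = 0.5385.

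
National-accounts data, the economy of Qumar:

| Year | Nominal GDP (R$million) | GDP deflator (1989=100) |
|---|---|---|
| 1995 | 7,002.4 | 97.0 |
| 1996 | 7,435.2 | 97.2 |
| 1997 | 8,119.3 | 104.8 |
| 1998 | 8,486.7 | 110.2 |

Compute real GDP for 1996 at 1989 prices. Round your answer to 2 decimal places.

R$7,649.38 million

Real GDP 1996 = 7435.2 / 0.972 = 7649.38.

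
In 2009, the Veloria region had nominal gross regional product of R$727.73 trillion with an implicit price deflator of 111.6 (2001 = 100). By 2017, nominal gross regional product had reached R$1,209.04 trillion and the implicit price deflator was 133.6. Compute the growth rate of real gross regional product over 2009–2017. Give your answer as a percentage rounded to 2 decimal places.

Real gross regional product 2009 = 727.73 / 1.116 = 652.09.
Real gross regional product 2017 = 1209.04 / 1.336 = 904.97.
Real growth = 904.97 / 652.09 − 1 = 0.3878.

38.78%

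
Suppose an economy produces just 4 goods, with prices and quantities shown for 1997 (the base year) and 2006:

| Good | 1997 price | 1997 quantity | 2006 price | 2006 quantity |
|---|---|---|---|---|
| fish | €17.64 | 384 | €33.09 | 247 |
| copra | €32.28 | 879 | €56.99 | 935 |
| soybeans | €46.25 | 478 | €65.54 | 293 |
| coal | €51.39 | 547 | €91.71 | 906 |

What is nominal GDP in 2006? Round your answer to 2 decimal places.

€163751.36

Nominal GDP 2006 = Σ (p_2006 × q_2006) = 33.09·247 + 56.99·935 + 65.54·293 + 91.71·906 = 163751.36.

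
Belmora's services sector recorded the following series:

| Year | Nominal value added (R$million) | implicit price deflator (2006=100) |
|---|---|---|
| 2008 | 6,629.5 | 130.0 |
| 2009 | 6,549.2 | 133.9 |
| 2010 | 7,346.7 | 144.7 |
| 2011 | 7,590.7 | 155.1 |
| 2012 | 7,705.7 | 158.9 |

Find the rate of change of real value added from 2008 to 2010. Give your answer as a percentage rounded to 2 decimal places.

-0.44%

Real value added 2008 = 6629.5/1.300 = 5099.62.
Real value added 2010 = 7346.7/1.447 = 5077.19.
Change = 5077.19/5099.62 − 1 = -0.0044.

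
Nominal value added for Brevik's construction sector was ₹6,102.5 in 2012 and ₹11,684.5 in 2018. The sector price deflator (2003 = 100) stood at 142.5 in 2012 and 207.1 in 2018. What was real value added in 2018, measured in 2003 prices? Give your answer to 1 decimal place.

₹5,642.0

Real value added = Nominal / (sector price deflator/100) = 11684.5 / 2.071 = 5641.96.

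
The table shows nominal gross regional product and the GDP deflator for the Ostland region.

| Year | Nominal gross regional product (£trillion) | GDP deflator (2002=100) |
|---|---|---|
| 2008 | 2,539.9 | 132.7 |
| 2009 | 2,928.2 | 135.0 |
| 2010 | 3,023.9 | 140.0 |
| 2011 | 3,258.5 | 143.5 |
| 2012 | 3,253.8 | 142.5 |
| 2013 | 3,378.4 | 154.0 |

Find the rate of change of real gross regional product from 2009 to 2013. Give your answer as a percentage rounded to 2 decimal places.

1.14%

Real gross regional product 2009 = 2928.2/1.350 = 2169.04.
Real gross regional product 2013 = 3378.4/1.540 = 2193.77.
Change = 2193.77/2169.04 − 1 = 0.0114.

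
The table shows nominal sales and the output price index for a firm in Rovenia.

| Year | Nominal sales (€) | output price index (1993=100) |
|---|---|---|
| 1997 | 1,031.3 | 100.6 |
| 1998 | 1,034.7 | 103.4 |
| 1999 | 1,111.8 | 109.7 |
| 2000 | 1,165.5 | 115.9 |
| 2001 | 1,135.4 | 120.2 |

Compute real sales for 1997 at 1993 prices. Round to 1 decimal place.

€1,025.1

Real sales 1997 = 1031.3 / 1.006 = 1025.15.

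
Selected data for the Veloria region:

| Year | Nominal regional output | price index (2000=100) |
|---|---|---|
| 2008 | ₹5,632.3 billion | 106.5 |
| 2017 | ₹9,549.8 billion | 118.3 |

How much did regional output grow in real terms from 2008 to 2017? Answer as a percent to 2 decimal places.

52.64%

Deflate each year: 2008 → 5632.3/1.065 = 5288.54; 2017 → 9549.8/1.183 = 8072.53.
So real regional output changed by 8072.53/5288.54 − 1 = 0.5264, i.e. 52.64%.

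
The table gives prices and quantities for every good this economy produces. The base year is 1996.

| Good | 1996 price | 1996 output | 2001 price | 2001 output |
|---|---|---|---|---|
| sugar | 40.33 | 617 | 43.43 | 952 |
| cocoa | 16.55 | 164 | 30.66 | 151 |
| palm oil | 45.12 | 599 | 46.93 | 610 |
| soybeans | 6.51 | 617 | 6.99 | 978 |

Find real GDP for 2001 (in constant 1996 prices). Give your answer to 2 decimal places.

74783.19

Real GDP 2001 = Σ (p_1996 × q_2001) = 40.33·952 + 16.55·151 + 45.12·610 + 6.51·978 = 74783.19.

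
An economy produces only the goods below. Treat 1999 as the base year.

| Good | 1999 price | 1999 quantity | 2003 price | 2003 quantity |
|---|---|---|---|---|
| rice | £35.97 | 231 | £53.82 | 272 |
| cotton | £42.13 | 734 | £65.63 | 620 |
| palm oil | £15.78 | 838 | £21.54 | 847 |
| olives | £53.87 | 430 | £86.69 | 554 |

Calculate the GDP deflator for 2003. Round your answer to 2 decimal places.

Nominal GDP 2003 = 53.82·272 + 65.63·620 + 21.54·847 + 86.69·554 = 121600.28.
Real GDP 2003 (at 1999 prices) = 35.97·272 + 42.13·620 + 15.78·847 + 53.87·554 = 79114.08.
Deflator = Nominal/Real × 100 = 121600.28/79114.08 × 100 = 153.702.

153.70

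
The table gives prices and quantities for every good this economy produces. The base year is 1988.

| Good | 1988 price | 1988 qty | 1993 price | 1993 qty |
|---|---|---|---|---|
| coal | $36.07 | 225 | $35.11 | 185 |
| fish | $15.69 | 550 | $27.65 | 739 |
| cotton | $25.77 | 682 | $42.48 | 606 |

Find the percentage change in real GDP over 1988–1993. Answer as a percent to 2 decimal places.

Real GDP 1988 = Nominal GDP 1988 = 36.07·225 + 15.69·550 + 25.77·682 = 34320.39.
Real GDP 1993 (at 1988 prices) = 36.07·185 + 15.69·739 + 25.77·606 = 33884.48.
Real growth = 33884.48/34320.39 − 1 = -0.0127.

-1.27%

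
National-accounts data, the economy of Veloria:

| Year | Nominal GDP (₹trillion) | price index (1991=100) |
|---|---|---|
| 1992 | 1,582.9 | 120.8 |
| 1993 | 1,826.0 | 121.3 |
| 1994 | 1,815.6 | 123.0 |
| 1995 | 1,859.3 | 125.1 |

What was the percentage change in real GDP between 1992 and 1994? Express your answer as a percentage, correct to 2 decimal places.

Real GDP 1992 = 1582.9/1.208 = 1310.35.
Real GDP 1994 = 1815.6/1.230 = 1476.10.
Change = 1476.10/1310.35 − 1 = 0.1265.

12.65%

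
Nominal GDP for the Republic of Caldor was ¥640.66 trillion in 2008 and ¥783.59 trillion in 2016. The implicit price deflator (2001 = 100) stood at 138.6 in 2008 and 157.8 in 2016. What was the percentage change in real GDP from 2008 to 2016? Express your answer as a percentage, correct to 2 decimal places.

7.43%

Deflate each year: 2008 → 640.66/1.386 = 462.24; 2016 → 783.59/1.578 = 496.57.
So real GDP changed by 496.57/462.24 − 1 = 0.0743, i.e. 7.43%.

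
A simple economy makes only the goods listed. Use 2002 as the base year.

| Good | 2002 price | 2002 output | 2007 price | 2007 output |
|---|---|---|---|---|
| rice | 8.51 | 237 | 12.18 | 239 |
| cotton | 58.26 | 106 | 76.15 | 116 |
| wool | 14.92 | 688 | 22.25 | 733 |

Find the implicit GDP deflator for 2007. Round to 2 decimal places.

142.20

Nominal GDP 2007 = 12.18·239 + 76.15·116 + 22.25·733 = 28053.67.
Real GDP 2007 (at 2002 prices) = 8.51·239 + 58.26·116 + 14.92·733 = 19728.41.
Deflator = Nominal/Real × 100 = 28053.67/19728.41 × 100 = 142.199.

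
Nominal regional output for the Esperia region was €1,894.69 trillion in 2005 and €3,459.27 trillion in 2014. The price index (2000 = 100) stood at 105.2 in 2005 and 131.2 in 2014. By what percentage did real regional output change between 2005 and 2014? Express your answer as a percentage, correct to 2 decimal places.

Real regional output 2005 = 1894.69 / 1.052 = 1801.04.
Real regional output 2014 = 3459.27 / 1.312 = 2636.64.
Real growth = 2636.64 / 1801.04 − 1 = 0.4640.

46.40%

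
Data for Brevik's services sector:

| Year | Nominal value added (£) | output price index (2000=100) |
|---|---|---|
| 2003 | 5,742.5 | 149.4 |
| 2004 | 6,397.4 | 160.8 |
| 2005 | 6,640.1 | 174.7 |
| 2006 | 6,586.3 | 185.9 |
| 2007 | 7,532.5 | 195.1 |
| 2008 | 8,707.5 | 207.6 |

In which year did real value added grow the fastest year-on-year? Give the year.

2007

2004: real = 6397.4/1.608 = 3978.48; growth vs 2003 (3843.71) = 3.51%.
2005: real = 6640.1/1.747 = 3800.86; growth vs 2004 (3978.48) = -4.46%.
2006: real = 6586.3/1.859 = 3542.93; growth vs 2005 (3800.86) = -6.79%.
2007: real = 7532.5/1.951 = 3860.84; growth vs 2006 (3542.93) = 8.97%.
2008: real = 8707.5/2.076 = 4194.36; growth vs 2007 (3860.84) = 8.64%.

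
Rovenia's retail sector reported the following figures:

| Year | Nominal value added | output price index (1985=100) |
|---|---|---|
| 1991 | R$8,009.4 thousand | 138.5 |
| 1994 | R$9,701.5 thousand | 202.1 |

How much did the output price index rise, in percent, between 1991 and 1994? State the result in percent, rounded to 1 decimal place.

Price-level change = 202.1 / 138.5 − 1 = 0.4592.

45.9%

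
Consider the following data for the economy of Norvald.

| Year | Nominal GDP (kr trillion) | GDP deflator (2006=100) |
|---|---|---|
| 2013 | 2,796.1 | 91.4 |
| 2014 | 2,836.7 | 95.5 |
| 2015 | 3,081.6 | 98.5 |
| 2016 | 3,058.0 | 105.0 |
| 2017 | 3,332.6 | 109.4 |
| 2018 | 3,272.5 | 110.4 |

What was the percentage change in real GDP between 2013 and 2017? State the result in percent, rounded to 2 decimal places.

Real GDP 2013 = 2796.1/0.914 = 3059.19.
Real GDP 2017 = 3332.6/1.094 = 3046.25.
Change = 3046.25/3059.19 − 1 = -0.0042.

-0.42%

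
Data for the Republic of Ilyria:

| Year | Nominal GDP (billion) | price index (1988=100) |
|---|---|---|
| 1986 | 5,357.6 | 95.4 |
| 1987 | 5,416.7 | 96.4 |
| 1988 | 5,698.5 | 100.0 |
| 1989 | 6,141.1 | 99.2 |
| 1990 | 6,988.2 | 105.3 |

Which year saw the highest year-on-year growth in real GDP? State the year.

1989

1987: real = 5416.7/0.964 = 5618.98; growth vs 1986 (5615.93) = 0.05%.
1988: real = 5698.5/1.000 = 5698.50; growth vs 1987 (5618.98) = 1.42%.
1989: real = 6141.1/0.992 = 6190.63; growth vs 1988 (5698.50) = 8.64%.
1990: real = 6988.2/1.053 = 6636.47; growth vs 1989 (6190.63) = 7.20%.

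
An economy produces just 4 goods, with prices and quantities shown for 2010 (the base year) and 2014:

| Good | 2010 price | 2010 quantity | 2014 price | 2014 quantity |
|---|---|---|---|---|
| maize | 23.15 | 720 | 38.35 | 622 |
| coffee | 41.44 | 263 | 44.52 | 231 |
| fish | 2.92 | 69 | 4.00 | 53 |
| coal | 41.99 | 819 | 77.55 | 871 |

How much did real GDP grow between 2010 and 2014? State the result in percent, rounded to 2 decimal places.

Real GDP 2010 = Nominal GDP 2010 = 23.15·720 + 41.44·263 + 2.92·69 + 41.99·819 = 62158.01.
Real GDP 2014 (at 2010 prices) = 23.15·622 + 41.44·231 + 2.92·53 + 41.99·871 = 60699.99.
Real growth = 60699.99/62158.01 − 1 = -0.0235.

-2.35%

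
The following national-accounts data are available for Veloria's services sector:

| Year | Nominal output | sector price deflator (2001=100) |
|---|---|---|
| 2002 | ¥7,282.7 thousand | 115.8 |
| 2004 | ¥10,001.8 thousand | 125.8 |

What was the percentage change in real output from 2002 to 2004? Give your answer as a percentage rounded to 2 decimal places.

26.42%

Deflate each year: 2002 → 7282.7/1.158 = 6289.03; 2004 → 10001.8/1.258 = 7950.56.
So real output changed by 7950.56/6289.03 − 1 = 0.2642, i.e. 26.42%.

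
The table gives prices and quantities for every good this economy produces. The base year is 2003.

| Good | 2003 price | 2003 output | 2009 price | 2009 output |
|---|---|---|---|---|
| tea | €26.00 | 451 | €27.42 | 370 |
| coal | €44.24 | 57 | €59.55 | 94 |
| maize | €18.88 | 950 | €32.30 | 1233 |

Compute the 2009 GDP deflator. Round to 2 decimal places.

149.95

Nominal GDP 2009 = 27.42·370 + 59.55·94 + 32.30·1233 = 55569.00.
Real GDP 2009 (at 2003 prices) = 26.00·370 + 44.24·94 + 18.88·1233 = 37057.60.
Deflator = Nominal/Real × 100 = 55569.00/37057.60 × 100 = 149.953.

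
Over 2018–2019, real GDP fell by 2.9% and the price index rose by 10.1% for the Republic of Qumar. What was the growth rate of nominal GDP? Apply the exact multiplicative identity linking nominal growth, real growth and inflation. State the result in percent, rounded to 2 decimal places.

(1 + g_nom) = (1 + g_real)(1 + π) = 0.9710 × 1.1010 = 1.06907.

6.91%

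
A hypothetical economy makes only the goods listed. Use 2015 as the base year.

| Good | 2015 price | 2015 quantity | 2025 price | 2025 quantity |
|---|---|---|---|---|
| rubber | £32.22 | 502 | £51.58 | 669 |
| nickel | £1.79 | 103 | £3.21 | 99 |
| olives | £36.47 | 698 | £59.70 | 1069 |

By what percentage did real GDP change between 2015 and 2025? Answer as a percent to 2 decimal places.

45.21%

Real GDP 2015 = Nominal GDP 2015 = 32.22·502 + 1.79·103 + 36.47·698 = 41814.87.
Real GDP 2025 (at 2015 prices) = 32.22·669 + 1.79·99 + 36.47·1069 = 60718.82.
Real growth = 60718.82/41814.87 − 1 = 0.4521.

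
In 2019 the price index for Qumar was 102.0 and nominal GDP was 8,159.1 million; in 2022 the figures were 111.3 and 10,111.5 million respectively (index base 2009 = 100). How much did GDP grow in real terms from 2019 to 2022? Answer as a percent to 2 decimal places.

Deflate each year: 2019 → 8159.1/1.020 = 7999.12; 2022 → 10111.5/1.113 = 9084.91.
So real GDP changed by 9084.91/7999.12 − 1 = 0.1357, i.e. 13.57%.

13.57%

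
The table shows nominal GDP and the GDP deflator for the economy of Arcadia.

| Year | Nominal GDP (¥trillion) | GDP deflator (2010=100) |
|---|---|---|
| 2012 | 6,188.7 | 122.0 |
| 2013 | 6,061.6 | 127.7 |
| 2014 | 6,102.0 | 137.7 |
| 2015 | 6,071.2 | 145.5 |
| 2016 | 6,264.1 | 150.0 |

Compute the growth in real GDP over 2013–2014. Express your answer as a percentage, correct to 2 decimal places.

-6.64%

Real GDP 2013 = 6061.6/1.277 = 4746.75.
Real GDP 2014 = 6102.0/1.377 = 4431.37.
Change = 4431.37/4746.75 − 1 = -0.0664.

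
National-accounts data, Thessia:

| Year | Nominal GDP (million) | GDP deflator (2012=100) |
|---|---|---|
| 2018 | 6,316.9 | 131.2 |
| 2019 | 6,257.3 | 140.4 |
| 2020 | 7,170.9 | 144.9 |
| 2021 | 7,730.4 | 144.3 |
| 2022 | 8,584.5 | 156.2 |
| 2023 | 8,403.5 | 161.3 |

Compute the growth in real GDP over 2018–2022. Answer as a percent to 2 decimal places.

14.15%

Real GDP 2018 = 6316.9/1.312 = 4814.71.
Real GDP 2022 = 8584.5/1.562 = 5495.84.
Change = 5495.84/4814.71 − 1 = 0.1415.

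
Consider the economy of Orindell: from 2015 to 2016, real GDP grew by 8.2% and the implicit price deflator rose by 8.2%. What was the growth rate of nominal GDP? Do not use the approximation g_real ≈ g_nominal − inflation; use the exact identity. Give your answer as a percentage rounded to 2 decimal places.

(1 + g_nom) = (1 + g_real)(1 + π) = 1.0820 × 1.0820 = 1.17072.

17.07%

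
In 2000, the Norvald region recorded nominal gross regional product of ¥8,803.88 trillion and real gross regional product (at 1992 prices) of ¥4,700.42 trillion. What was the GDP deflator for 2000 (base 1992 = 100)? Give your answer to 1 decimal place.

GDP deflator = (Nominal / Real) × 100 = 8803.88 / 4700.42 × 100 = 187.30.

187.3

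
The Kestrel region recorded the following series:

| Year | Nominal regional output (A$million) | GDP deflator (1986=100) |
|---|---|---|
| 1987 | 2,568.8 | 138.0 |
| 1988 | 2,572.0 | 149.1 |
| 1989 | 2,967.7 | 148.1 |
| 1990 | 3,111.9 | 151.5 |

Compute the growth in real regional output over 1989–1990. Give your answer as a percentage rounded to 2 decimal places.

Real regional output 1989 = 2967.7/1.481 = 2003.85.
Real regional output 1990 = 3111.9/1.515 = 2054.06.
Change = 2054.06/2003.85 − 1 = 0.0251.

2.51%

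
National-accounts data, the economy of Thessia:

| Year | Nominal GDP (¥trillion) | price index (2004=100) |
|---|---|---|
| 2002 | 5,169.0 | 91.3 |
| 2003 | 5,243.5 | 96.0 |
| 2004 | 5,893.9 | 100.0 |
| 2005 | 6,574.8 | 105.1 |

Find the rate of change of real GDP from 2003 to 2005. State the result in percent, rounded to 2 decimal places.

Real GDP 2003 = 5243.5/0.960 = 5461.98.
Real GDP 2005 = 6574.8/1.051 = 6255.76.
Change = 6255.76/5461.98 − 1 = 0.1453.

14.53%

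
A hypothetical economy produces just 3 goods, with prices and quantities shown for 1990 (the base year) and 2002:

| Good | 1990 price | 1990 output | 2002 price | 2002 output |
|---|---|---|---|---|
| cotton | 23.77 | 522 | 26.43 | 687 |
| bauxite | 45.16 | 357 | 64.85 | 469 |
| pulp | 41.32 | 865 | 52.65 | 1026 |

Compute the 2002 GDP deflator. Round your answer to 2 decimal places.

128.39

Nominal GDP 2002 = 26.43·687 + 64.85·469 + 52.65·1026 = 102590.96.
Real GDP 2002 (at 1990 prices) = 23.77·687 + 45.16·469 + 41.32·1026 = 79904.35.
Deflator = Nominal/Real × 100 = 102590.96/79904.35 × 100 = 128.392.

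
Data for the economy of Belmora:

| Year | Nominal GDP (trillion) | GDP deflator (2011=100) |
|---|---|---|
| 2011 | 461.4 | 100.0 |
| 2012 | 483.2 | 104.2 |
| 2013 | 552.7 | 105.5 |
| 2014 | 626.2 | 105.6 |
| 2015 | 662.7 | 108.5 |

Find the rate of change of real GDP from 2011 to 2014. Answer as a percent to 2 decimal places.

28.52%

Real GDP 2011 = 461.4/1.000 = 461.40.
Real GDP 2014 = 626.2/1.056 = 592.99.
Change = 592.99/461.40 − 1 = 0.2852.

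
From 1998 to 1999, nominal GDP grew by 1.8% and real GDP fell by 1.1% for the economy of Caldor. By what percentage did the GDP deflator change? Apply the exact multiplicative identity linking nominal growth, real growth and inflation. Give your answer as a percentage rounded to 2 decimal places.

2.93%

(1 + g_nom) = (1 + g_real)(1 + π), so π = 1.0180 / 0.9890 − 1 = 0.02932.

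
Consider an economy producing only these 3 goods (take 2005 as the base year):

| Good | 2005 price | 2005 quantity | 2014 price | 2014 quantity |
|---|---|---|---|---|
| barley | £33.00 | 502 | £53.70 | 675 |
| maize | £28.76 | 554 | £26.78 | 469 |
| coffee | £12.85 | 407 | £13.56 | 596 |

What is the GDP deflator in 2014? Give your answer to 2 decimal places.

131.01

Nominal GDP 2014 = 53.70·675 + 26.78·469 + 13.56·596 = 56889.08.
Real GDP 2014 (at 2005 prices) = 33.00·675 + 28.76·469 + 12.85·596 = 43422.04.
Deflator = Nominal/Real × 100 = 56889.08/43422.04 × 100 = 131.014.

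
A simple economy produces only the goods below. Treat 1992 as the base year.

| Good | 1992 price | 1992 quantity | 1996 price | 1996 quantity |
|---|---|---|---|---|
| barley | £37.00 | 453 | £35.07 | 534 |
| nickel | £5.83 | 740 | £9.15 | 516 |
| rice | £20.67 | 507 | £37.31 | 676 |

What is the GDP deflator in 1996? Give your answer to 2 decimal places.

132.48

Nominal GDP 1996 = 35.07·534 + 9.15·516 + 37.31·676 = 48670.34.
Real GDP 1996 (at 1992 prices) = 37.00·534 + 5.83·516 + 20.67·676 = 36739.20.
Deflator = Nominal/Real × 100 = 48670.34/36739.20 × 100 = 132.475.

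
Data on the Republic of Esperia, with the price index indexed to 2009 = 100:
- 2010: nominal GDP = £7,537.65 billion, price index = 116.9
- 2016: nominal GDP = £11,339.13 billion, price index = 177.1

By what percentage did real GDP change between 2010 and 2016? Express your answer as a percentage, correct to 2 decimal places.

Deflate each year: 2010 → 7537.65/1.169 = 6447.95; 2016 → 11339.13/1.771 = 6402.67.
So real GDP changed by 6402.67/6447.95 − 1 = -0.0070, i.e. -0.70%.

-0.70%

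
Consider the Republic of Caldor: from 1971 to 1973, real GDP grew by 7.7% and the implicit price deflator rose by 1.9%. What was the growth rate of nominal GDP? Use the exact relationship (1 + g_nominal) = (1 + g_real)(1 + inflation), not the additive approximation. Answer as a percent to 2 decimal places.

(1 + g_nom) = (1 + g_real)(1 + π) = 1.0770 × 1.0190 = 1.09746.

9.75%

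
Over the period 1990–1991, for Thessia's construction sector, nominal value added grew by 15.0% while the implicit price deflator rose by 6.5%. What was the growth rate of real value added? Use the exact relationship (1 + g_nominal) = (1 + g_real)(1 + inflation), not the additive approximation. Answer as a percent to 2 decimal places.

(1 + g_nom) = (1 + g_real)(1 + π), so g_real = 1.1500 / 1.0650 − 1 = 0.07981.

7.98%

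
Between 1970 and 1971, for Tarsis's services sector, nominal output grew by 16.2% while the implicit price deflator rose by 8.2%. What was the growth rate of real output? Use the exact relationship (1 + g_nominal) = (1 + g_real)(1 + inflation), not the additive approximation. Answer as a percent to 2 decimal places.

7.39%

(1 + g_nom) = (1 + g_real)(1 + π), so g_real = 1.1620 / 1.0820 − 1 = 0.07394.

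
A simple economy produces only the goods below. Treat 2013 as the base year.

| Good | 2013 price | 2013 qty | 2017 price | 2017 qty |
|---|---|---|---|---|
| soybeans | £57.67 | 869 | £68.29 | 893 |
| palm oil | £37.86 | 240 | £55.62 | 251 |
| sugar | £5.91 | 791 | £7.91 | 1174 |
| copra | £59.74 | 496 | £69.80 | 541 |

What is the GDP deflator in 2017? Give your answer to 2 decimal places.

121.68

Nominal GDP 2017 = 68.29·893 + 55.62·251 + 7.91·1174 + 69.80·541 = 121991.73.
Real GDP 2017 (at 2013 prices) = 57.67·893 + 37.86·251 + 5.91·1174 + 59.74·541 = 100259.85.
Deflator = Nominal/Real × 100 = 121991.73/100259.85 × 100 = 121.676.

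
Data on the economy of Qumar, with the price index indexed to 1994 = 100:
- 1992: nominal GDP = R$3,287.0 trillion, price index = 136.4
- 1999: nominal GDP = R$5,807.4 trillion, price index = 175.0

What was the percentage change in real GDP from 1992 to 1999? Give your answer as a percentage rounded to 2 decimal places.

Real GDP 1992 = 3287.0 / 1.364 = 2409.82.
Real GDP 1999 = 5807.4 / 1.750 = 3318.51.
Real growth = 3318.51 / 2409.82 − 1 = 0.3771.

37.71%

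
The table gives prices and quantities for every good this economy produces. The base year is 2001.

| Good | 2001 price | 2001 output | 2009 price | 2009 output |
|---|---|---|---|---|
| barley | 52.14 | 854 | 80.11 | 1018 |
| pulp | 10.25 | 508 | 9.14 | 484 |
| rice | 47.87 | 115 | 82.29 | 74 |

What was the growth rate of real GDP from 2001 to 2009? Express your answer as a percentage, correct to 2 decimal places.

11.48%

Real GDP 2001 = Nominal GDP 2001 = 52.14·854 + 10.25·508 + 47.87·115 = 55239.61.
Real GDP 2009 (at 2001 prices) = 52.14·1018 + 10.25·484 + 47.87·74 = 61581.90.
Real growth = 61581.90/55239.61 − 1 = 0.1148.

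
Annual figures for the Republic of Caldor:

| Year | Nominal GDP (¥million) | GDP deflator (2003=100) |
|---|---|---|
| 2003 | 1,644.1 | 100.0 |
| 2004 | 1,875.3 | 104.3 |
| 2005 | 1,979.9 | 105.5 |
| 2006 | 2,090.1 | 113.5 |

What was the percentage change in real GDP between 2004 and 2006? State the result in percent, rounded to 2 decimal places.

Real GDP 2004 = 1875.3/1.043 = 1797.99.
Real GDP 2006 = 2090.1/1.135 = 1841.50.
Change = 1841.50/1797.99 − 1 = 0.0242.

2.42%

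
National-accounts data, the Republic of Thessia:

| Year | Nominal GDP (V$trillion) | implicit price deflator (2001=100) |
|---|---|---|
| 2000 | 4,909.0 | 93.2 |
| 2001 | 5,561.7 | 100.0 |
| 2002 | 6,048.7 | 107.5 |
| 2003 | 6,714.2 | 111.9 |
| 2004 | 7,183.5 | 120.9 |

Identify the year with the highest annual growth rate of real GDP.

2003

2001: real = 5561.7/1.000 = 5561.70; growth vs 2000 (5267.17) = 5.59%.
2002: real = 6048.7/1.075 = 5626.70; growth vs 2001 (5561.70) = 1.17%.
2003: real = 6714.2/1.119 = 6000.18; growth vs 2002 (5626.70) = 6.64%.
2004: real = 7183.5/1.209 = 5941.69; growth vs 2003 (6000.18) = -0.97%.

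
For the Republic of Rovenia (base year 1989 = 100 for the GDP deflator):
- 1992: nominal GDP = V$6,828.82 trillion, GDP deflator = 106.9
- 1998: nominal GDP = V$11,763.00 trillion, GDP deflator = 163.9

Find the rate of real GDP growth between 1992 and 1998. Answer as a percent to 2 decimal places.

Deflate each year: 1992 → 6828.82/1.069 = 6388.04; 1998 → 11763.00/1.639 = 7176.94.
So real GDP changed by 7176.94/6388.04 − 1 = 0.1235, i.e. 12.35%.

12.35%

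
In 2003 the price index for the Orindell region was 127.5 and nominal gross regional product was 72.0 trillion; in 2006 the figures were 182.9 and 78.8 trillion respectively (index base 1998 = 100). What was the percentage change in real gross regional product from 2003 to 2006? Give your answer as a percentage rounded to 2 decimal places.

Real gross regional product 2003 = 72.0 / 1.275 = 56.47.
Real gross regional product 2006 = 78.8 / 1.829 = 43.08.
Real growth = 43.08 / 56.47 − 1 = -0.2371.

-23.71%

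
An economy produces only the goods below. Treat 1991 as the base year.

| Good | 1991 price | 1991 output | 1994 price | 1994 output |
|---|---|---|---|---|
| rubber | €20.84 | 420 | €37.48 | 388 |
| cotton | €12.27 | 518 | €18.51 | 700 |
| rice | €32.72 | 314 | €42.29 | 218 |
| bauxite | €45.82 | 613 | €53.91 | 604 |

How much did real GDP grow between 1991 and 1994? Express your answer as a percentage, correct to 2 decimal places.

Real GDP 1991 = Nominal GDP 1991 = 20.84·420 + 12.27·518 + 32.72·314 + 45.82·613 = 53470.40.
Real GDP 1994 (at 1991 prices) = 20.84·388 + 12.27·700 + 32.72·218 + 45.82·604 = 51483.16.
Real growth = 51483.16/53470.40 − 1 = -0.0372.

-3.72%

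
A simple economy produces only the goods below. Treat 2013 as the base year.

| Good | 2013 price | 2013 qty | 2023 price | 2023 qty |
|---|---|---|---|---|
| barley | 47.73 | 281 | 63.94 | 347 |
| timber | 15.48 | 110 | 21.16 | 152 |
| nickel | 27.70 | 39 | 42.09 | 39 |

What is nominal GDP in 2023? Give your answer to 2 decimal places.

27045.01

Nominal GDP 2023 = Σ (p_2023 × q_2023) = 63.94·347 + 21.16·152 + 42.09·39 = 27045.01.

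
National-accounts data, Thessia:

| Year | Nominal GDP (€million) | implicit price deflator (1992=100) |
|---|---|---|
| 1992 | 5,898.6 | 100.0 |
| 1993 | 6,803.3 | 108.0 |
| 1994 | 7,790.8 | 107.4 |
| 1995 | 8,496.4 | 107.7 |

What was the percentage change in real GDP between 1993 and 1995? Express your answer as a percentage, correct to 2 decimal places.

Real GDP 1993 = 6803.3/1.080 = 6299.35.
Real GDP 1995 = 8496.4/1.077 = 7888.95.
Change = 7888.95/6299.35 − 1 = 0.2523.

25.23%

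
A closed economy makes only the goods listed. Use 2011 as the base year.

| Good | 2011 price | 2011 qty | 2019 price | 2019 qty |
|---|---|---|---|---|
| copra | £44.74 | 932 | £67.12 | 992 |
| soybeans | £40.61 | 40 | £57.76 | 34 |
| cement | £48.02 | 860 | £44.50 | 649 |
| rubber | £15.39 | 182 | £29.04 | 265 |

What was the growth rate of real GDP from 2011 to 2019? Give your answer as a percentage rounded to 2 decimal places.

-7.34%

Real GDP 2011 = Nominal GDP 2011 = 44.74·932 + 40.61·40 + 48.02·860 + 15.39·182 = 87420.26.
Real GDP 2019 (at 2011 prices) = 44.74·992 + 40.61·34 + 48.02·649 + 15.39·265 = 81006.15.
Real growth = 81006.15/87420.26 − 1 = -0.0734.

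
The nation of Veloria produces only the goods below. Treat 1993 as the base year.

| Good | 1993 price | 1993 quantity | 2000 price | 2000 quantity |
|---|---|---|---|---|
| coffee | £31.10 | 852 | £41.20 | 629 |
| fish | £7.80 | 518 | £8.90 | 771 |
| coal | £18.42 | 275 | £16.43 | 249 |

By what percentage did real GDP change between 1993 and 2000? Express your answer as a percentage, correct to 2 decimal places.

-15.28%

Real GDP 1993 = Nominal GDP 1993 = 31.10·852 + 7.80·518 + 18.42·275 = 35603.10.
Real GDP 2000 (at 1993 prices) = 31.10·629 + 7.80·771 + 18.42·249 = 30162.28.
Real growth = 30162.28/35603.10 − 1 = -0.1528.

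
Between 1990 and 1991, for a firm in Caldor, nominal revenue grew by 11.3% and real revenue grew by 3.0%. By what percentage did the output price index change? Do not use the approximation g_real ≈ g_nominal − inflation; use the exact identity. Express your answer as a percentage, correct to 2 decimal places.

(1 + g_nom) = (1 + g_real)(1 + π), so π = 1.1130 / 1.0300 − 1 = 0.08058.

8.06%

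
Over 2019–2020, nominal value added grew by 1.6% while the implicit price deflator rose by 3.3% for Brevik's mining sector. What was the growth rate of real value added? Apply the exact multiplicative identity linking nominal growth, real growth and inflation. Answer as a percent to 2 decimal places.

(1 + g_nom) = (1 + g_real)(1 + π), so g_real = 1.0160 / 1.0330 − 1 = -0.01646.

-1.65%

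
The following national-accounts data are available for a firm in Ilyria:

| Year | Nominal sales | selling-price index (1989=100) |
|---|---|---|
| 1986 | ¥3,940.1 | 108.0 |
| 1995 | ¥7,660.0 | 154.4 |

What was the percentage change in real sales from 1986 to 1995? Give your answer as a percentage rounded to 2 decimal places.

35.99%

Deflate each year: 1986 → 3940.1/1.080 = 3648.24; 1995 → 7660.0/1.544 = 4961.14.
So real sales changed by 4961.14/3648.24 − 1 = 0.3599, i.e. 35.99%.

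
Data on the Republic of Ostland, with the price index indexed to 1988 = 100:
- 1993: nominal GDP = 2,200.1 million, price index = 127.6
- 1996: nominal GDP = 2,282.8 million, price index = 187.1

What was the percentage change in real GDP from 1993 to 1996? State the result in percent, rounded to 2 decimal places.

-29.24%

Deflate each year: 1993 → 2200.1/1.276 = 1724.22; 1996 → 2282.8/1.871 = 1220.10.
So real GDP changed by 1220.10/1724.22 − 1 = -0.2924, i.e. -29.24%.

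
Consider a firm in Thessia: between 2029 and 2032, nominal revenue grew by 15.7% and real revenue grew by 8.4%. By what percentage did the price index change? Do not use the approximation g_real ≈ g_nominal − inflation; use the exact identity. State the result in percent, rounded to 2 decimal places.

6.73%

(1 + g_nom) = (1 + g_real)(1 + π), so π = 1.1570 / 1.0840 − 1 = 0.06734.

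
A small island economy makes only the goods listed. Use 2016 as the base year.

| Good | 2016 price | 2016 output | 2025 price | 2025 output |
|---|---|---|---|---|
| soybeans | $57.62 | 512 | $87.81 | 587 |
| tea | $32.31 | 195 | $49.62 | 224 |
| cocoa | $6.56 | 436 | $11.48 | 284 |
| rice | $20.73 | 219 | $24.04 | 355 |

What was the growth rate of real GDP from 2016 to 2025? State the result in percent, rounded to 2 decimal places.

16.39%

Real GDP 2016 = Nominal GDP 2016 = 57.62·512 + 32.31·195 + 6.56·436 + 20.73·219 = 43201.92.
Real GDP 2025 (at 2016 prices) = 57.62·587 + 32.31·224 + 6.56·284 + 20.73·355 = 50282.57.
Real growth = 50282.57/43201.92 − 1 = 0.1639.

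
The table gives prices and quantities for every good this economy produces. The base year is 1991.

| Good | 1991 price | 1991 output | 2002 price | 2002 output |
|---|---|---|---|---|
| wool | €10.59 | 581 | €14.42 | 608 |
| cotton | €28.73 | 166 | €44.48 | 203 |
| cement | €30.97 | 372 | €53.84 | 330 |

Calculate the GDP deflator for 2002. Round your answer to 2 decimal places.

158.13

Nominal GDP 2002 = 14.42·608 + 44.48·203 + 53.84·330 = 35564.00.
Real GDP 2002 (at 1991 prices) = 10.59·608 + 28.73·203 + 30.97·330 = 22491.01.
Deflator = Nominal/Real × 100 = 35564.00/22491.01 × 100 = 158.125.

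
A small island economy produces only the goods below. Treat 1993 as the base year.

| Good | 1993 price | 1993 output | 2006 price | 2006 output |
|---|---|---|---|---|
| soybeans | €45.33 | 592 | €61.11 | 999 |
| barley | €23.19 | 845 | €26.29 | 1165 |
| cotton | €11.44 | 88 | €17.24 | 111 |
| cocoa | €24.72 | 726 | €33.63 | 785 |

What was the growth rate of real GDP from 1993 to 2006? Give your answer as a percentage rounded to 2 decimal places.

42.20%

Real GDP 1993 = Nominal GDP 1993 = 45.33·592 + 23.19·845 + 11.44·88 + 24.72·726 = 65384.35.
Real GDP 2006 (at 1993 prices) = 45.33·999 + 23.19·1165 + 11.44·111 + 24.72·785 = 92976.06.
Real growth = 92976.06/65384.35 − 1 = 0.4220.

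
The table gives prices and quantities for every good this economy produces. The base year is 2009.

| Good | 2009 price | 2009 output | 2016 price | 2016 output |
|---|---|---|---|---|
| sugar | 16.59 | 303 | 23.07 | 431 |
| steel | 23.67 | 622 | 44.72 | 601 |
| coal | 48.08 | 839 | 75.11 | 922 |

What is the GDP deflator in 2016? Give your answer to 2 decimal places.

Nominal GDP 2016 = 23.07·431 + 44.72·601 + 75.11·922 = 106071.31.
Real GDP 2016 (at 2009 prices) = 16.59·431 + 23.67·601 + 48.08·922 = 65705.72.
Deflator = Nominal/Real × 100 = 106071.31/65705.72 × 100 = 161.434.

161.43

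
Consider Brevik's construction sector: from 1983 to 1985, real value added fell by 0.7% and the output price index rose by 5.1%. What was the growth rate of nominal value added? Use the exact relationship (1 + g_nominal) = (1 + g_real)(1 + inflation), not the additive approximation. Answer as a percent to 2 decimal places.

(1 + g_nom) = (1 + g_real)(1 + π) = 0.9930 × 1.0510 = 1.04364.

4.36%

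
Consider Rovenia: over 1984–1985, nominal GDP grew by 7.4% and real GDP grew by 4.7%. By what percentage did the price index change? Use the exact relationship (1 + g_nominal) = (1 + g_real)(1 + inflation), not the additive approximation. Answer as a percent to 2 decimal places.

2.58%

(1 + g_nom) = (1 + g_real)(1 + π), so π = 1.0740 / 1.0470 − 1 = 0.02579.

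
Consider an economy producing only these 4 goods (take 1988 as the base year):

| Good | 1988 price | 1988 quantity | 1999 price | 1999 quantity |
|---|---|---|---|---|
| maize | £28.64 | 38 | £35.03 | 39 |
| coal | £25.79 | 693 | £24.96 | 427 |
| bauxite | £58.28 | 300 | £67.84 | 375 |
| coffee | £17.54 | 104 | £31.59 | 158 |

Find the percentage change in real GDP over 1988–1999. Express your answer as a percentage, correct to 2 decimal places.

Real GDP 1988 = Nominal GDP 1988 = 28.64·38 + 25.79·693 + 58.28·300 + 17.54·104 = 38268.95.
Real GDP 1999 (at 1988 prices) = 28.64·39 + 25.79·427 + 58.28·375 + 17.54·158 = 36755.61.
Real growth = 36755.61/38268.95 − 1 = -0.0395.

-3.95%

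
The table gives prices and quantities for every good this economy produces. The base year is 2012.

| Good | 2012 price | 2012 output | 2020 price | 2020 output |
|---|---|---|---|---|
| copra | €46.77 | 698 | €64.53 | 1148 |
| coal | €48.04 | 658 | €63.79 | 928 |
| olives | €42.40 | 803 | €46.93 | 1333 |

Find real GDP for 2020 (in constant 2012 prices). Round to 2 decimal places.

€154792.28

Real GDP 2020 = Σ (p_2012 × q_2020) = 46.77·1148 + 48.04·928 + 42.40·1333 = 154792.28.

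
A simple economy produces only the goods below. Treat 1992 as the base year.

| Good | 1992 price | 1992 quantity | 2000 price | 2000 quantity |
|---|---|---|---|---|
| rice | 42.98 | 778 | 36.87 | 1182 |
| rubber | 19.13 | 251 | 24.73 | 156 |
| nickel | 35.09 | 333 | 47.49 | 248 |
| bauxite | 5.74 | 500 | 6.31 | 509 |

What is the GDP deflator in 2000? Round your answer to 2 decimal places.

Nominal GDP 2000 = 36.87·1182 + 24.73·156 + 47.49·248 + 6.31·509 = 62427.53.
Real GDP 2000 (at 1992 prices) = 42.98·1182 + 19.13·156 + 35.09·248 + 5.74·509 = 65410.62.
Deflator = Nominal/Real × 100 = 62427.53/65410.62 × 100 = 95.439.

95.44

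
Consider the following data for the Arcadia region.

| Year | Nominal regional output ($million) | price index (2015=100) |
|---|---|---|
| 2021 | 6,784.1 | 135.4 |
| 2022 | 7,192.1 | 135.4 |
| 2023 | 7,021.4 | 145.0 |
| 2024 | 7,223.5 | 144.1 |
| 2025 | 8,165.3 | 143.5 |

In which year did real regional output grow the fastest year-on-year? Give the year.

2025

2022: real = 7192.1/1.354 = 5311.74; growth vs 2021 (5010.41) = 6.01%.
2023: real = 7021.4/1.450 = 4842.34; growth vs 2022 (5311.74) = -8.84%.
2024: real = 7223.5/1.441 = 5012.84; growth vs 2023 (4842.34) = 3.52%.
2025: real = 8165.3/1.435 = 5690.10; growth vs 2024 (5012.84) = 13.51%.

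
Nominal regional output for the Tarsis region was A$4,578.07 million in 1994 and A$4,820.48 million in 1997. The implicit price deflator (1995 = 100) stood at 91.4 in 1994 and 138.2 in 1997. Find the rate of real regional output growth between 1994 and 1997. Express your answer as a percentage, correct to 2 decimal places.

Real regional output 1994 = 4578.07 / 0.914 = 5008.83.
Real regional output 1997 = 4820.48 / 1.382 = 3488.05.
Real growth = 3488.05 / 5008.83 − 1 = -0.3036.

-30.36%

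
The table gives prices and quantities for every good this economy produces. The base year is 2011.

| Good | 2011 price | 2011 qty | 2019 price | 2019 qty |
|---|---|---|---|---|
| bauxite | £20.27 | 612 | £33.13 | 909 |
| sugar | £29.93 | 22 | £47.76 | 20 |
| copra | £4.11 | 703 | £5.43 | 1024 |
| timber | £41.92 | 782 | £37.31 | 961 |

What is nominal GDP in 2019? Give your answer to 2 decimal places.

£72485.60

Nominal GDP 2019 = Σ (p_2019 × q_2019) = 33.13·909 + 47.76·20 + 5.43·1024 + 37.31·961 = 72485.60.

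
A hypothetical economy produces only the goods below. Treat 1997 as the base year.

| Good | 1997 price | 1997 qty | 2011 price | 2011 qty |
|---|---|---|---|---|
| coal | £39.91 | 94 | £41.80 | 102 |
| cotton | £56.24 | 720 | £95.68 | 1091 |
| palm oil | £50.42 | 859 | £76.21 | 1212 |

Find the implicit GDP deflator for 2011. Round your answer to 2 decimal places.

Nominal GDP 2011 = 41.80·102 + 95.68·1091 + 76.21·1212 = 201017.00.
Real GDP 2011 (at 1997 prices) = 39.91·102 + 56.24·1091 + 50.42·1212 = 126537.70.
Deflator = Nominal/Real × 100 = 201017.00/126537.70 × 100 = 158.859.

158.86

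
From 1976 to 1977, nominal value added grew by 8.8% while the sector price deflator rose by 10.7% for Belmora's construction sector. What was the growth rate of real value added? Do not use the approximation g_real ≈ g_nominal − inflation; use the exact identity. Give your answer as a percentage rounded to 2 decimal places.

(1 + g_nom) = (1 + g_real)(1 + π), so g_real = 1.0880 / 1.1070 − 1 = -0.01716.

-1.72%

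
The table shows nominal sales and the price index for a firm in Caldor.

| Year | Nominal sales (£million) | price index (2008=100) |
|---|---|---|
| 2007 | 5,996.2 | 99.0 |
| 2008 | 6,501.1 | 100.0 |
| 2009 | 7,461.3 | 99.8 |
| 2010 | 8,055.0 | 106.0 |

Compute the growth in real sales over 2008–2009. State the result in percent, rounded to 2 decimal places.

15.00%

Real sales 2008 = 6501.1/1.000 = 6501.10.
Real sales 2009 = 7461.3/0.998 = 7476.25.
Change = 7476.25/6501.10 − 1 = 0.1500.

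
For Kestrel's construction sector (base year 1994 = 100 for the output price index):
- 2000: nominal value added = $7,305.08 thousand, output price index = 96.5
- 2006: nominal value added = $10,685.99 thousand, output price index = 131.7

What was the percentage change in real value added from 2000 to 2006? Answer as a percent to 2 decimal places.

Deflate each year: 2000 → 7305.08/0.965 = 7570.03; 2006 → 10685.99/1.317 = 8113.89.
So real value added changed by 8113.89/7570.03 − 1 = 0.0718, i.e. 7.18%.

7.18%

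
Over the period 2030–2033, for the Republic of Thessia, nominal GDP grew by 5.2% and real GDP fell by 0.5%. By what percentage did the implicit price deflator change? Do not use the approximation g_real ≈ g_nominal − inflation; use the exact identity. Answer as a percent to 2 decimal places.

5.73%

(1 + g_nom) = (1 + g_real)(1 + π), so π = 1.0520 / 0.9950 − 1 = 0.05729.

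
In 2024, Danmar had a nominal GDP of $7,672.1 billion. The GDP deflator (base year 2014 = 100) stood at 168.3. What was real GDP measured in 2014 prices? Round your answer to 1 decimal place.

$4,558.6 billion

Real GDP = Nominal / (GDP deflator/100) = 7672.1 / 1.683 = 4558.59.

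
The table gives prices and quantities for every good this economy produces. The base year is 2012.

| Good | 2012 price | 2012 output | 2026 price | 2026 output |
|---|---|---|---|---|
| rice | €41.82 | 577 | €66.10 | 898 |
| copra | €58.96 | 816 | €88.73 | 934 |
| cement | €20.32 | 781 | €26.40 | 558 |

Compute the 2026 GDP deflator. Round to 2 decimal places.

Nominal GDP 2026 = 66.10·898 + 88.73·934 + 26.40·558 = 156962.82.
Real GDP 2026 (at 2012 prices) = 41.82·898 + 58.96·934 + 20.32·558 = 103961.56.
Deflator = Nominal/Real × 100 = 156962.82/103961.56 × 100 = 150.982.

150.98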